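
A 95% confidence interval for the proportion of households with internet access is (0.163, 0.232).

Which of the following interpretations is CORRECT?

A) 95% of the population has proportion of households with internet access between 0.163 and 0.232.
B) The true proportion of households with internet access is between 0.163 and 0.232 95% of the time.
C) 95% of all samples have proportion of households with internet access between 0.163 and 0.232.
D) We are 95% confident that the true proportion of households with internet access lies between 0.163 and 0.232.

A confidence interval represents our confidence in the procedure, not a probability statement about the parameter.

Key concept: If we repeated this sampling process many times and computed a 95% CI each time, about 95% of those intervals would contain the true population parameter.

For this specific interval (0.163, 0.232):
- Midpoint (point estimate): 0.1975
- Margin of error: 0.0345

The correct interpretation is the one stating confidence that the true parameter lies in the interval — option D.

D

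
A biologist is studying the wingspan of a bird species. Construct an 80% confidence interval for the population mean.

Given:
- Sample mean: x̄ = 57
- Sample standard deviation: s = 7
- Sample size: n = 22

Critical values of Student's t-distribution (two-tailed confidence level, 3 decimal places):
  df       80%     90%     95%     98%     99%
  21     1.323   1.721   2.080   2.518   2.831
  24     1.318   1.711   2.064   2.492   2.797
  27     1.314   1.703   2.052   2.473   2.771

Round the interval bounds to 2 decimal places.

The population standard deviation σ is unknown (only the sample standard deviation s is given), so use a t-interval with df = n - 1 = 22 - 1 = 21.

For 80% confidence with df = 21, t* = 1.323 (from t-table)

Standard error: SE = s/√n = 7/√22 = 1.492405

Margin of error: E = t* × SE = 1.323 × 1.492405 = 1.9745

T-interval: x̄ ± E = 57 ± 1.9745 = (55.0255, 58.9745)

Rounded to 2 decimal places:

(55.03, 58.97)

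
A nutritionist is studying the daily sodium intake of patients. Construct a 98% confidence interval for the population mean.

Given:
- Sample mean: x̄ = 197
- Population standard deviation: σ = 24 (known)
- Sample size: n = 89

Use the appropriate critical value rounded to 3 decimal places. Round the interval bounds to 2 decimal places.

The population standard deviation σ is known, so use a z-interval (standard normal critical value).

For 98% confidence, z* = 2.326 (from standard normal table)

Standard error: SE = σ/√n = 24/√89 = 2.543995

Margin of error: E = z* × SE = 2.326 × 2.543995 = 5.9173

Z-interval: x̄ ± E = 197 ± 5.9173 = (191.0827, 202.9173)

Rounded to 2 decimal places:

(191.08, 202.92)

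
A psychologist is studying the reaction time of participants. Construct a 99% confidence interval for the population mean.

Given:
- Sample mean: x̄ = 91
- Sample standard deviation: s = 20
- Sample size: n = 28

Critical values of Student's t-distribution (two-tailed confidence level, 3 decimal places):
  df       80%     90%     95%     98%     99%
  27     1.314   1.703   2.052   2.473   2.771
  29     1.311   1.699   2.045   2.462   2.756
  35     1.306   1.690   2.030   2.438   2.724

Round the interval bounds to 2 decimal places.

The population standard deviation σ is unknown (only the sample standard deviation s is given), so use a t-interval with df = n - 1 = 28 - 1 = 27.

For 99% confidence with df = 27, t* = 2.771 (from t-table)

Standard error: SE = s/√n = 20/√28 = 3.779645

Margin of error: E = t* × SE = 2.771 × 3.779645 = 10.4734

T-interval: x̄ ± E = 91 ± 10.4734 = (80.5266, 101.4734)

Rounded to 2 decimal places:

(80.53, 101.47)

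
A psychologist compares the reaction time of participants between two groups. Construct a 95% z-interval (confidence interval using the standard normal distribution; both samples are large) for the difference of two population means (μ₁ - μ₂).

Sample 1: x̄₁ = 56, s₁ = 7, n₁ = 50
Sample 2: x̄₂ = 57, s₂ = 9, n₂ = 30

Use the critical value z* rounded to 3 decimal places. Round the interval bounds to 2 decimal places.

Both samples are large (n₁ = 50 ≥ 30, n₂ = 30 ≥ 30), so a z-interval for the difference of means applies.

Point estimate: x̄₁ - x̄₂ = 56 - 57 = -1

Standard error: SE = √(s₁²/n₁ + s₂²/n₂)
= √(7²/50 + 9²/30)
= √(0.980000 + 2.700000)
= 1.918333

For 95% confidence, z* = 1.96 (from standard normal table)
Margin of error: E = z* × SE = 1.96 × 1.918333 = 3.7599

Z-interval: (x̄₁ - x̄₂) ± E = -1 ± 3.7599 = (-4.7599, 2.7599)

Rounded to 2 decimal places:

(-4.76, 2.76)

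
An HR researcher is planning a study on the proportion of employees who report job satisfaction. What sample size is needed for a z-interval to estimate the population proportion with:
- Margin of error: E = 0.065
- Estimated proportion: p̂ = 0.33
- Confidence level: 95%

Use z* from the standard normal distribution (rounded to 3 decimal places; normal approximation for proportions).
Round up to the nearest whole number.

Using z* for proportion z-interval (normal approximation).

For 95% confidence, z* = 1.96 (from standard normal table)

Sample size formula for proportion z-interval: n = z*²p̂(1-p̂)/E²

n = 1.96² × 0.33 × 0.67 / 0.065²
  = 3.8416 × 0.2211 / 0.004225
  = 201.0362

Round up to the nearest whole number: n = 202

202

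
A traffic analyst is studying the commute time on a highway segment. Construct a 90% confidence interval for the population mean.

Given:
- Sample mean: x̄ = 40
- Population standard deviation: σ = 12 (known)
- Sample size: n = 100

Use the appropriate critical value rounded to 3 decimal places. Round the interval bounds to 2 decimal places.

The population standard deviation σ is known, so use a z-interval (standard normal critical value).

For 90% confidence, z* = 1.645 (from standard normal table)

Standard error: SE = σ/√n = 12/√100 = 1.200000

Margin of error: E = z* × SE = 1.645 × 1.200000 = 1.9740

Z-interval: x̄ ± E = 40 ± 1.9740 = (38.0260, 41.9740)

Rounded to 2 decimal places:

(38.03, 41.97)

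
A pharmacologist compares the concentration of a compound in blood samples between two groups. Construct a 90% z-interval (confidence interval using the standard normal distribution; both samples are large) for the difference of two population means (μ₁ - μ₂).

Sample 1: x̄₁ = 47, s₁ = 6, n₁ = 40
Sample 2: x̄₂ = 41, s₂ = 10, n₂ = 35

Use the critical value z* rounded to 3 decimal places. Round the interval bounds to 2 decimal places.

Both samples are large (n₁ = 40 ≥ 30, n₂ = 35 ≥ 30), so a z-interval for the difference of means applies.

Point estimate: x̄₁ - x̄₂ = 47 - 41 = 6

Standard error: SE = √(s₁²/n₁ + s₂²/n₂)
= √(6²/40 + 10²/35)
= √(0.900000 + 2.857143)
= 1.938335

For 90% confidence, z* = 1.645 (from standard normal table)
Margin of error: E = z* × SE = 1.645 × 1.938335 = 3.1886

Z-interval: (x̄₁ - x̄₂) ± E = 6 ± 3.1886 = (2.8114, 9.1886)

Rounded to 2 decimal places:

(2.81, 9.19)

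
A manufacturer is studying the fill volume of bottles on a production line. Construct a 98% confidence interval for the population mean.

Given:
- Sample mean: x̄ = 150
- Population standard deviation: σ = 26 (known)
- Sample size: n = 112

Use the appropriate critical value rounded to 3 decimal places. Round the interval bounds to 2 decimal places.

The population standard deviation σ is known, so use a z-interval (standard normal critical value).

For 98% confidence, z* = 2.326 (from standard normal table)

Standard error: SE = σ/√n = 26/√112 = 2.456769

Margin of error: E = z* × SE = 2.326 × 2.456769 = 5.7144

Z-interval: x̄ ± E = 150 ± 5.7144 = (144.2856, 155.7144)

Rounded to 2 decimal places:

(144.29, 155.71)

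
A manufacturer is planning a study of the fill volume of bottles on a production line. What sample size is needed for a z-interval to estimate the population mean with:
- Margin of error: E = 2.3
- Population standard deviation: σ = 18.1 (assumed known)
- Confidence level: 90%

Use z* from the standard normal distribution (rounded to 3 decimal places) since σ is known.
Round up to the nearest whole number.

Using z* since population σ is known (z-interval formula).

For 90% confidence, z* = 1.645 (from standard normal table)

Sample size formula for z-interval: n = (z*σ/E)²

n = (1.645 × 18.1 / 2.3)²
  = (12.945435)²
  = 167.5843

Round up to the nearest whole number: n = 168

168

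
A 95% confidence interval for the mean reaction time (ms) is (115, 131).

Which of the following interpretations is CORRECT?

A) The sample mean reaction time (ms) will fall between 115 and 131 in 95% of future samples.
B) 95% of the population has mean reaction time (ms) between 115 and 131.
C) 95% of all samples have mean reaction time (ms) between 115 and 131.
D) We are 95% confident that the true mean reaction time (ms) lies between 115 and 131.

A confidence interval represents our confidence in the procedure, not a probability statement about the parameter.

Key concept: If we repeated this sampling process many times and computed a 95% CI each time, about 95% of those intervals would contain the true population parameter.

For this specific interval (115, 131):
- Midpoint (point estimate): 123
- Margin of error: 8

The correct interpretation is the one stating confidence that the true parameter lies in the interval — option D.

D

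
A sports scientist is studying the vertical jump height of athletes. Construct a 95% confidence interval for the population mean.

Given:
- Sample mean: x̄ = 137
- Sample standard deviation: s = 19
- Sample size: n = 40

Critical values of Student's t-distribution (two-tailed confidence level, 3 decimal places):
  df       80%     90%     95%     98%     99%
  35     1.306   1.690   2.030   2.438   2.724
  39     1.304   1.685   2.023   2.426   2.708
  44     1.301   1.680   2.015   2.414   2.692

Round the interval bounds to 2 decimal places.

The population standard deviation σ is unknown (only the sample standard deviation s is given), so use a t-interval with df = n - 1 = 40 - 1 = 39.

For 95% confidence with df = 39, t* = 2.023 (from t-table)

Standard error: SE = s/√n = 19/√40 = 3.004164

Margin of error: E = t* × SE = 2.023 × 3.004164 = 6.0774

T-interval: x̄ ± E = 137 ± 6.0774 = (130.9226, 143.0774)

Rounded to 2 decimal places:

(130.92, 143.08)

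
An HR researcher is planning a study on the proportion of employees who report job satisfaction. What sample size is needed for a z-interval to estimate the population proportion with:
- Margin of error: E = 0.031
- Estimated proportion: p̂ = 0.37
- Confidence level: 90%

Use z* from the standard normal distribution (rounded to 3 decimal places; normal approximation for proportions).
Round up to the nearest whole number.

Using z* for proportion z-interval (normal approximation).

For 90% confidence, z* = 1.645 (from standard normal table)

Sample size formula for proportion z-interval: n = z*²p̂(1-p̂)/E²

n = 1.645² × 0.37 × 0.63 / 0.031²
  = 2.706025 × 0.2331 / 0.000961
  = 656.3730

Round up to the nearest whole number: n = 657

657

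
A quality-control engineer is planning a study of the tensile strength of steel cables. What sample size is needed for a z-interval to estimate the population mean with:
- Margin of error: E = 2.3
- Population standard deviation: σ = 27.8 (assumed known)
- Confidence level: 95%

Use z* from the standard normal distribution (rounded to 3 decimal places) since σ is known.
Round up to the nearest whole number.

Using z* since population σ is known (z-interval formula).

For 95% confidence, z* = 1.96 (from standard normal table)

Sample size formula for z-interval: n = (z*σ/E)²

n = (1.96 × 27.8 / 2.3)²
  = (23.690435)²
  = 561.2367

Round up to the nearest whole number: n = 562

562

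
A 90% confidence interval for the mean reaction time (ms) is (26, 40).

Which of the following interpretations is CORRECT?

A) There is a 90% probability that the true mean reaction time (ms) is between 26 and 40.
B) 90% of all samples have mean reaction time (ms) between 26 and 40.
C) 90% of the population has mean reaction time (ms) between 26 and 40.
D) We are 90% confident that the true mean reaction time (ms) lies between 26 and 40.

A confidence interval represents our confidence in the procedure, not a probability statement about the parameter.

Key concept: If we repeated this sampling process many times and computed a 90% CI each time, about 90% of those intervals would contain the true population parameter.

For this specific interval (26, 40):
- Midpoint (point estimate): 33
- Margin of error: 7

The correct interpretation is the one stating confidence that the true parameter lies in the interval — option D.

D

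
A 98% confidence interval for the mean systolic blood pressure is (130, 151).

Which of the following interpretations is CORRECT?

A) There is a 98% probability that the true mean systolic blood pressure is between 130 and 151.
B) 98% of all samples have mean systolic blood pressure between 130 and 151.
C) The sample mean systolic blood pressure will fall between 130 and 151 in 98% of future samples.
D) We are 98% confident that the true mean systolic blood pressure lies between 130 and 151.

A confidence interval represents our confidence in the procedure, not a probability statement about the parameter.

Key concept: If we repeated this sampling process many times and computed a 98% CI each time, about 98% of those intervals would contain the true population parameter.

For this specific interval (130, 151):
- Midpoint (point estimate): 140.5
- Margin of error: 10.5

The correct interpretation is the one stating confidence that the true parameter lies in the interval — option D.

D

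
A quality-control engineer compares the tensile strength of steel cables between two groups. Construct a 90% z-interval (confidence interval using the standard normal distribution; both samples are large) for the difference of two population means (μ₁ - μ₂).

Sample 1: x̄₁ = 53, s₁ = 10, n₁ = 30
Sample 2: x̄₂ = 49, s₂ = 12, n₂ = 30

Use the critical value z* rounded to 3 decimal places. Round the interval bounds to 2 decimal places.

Both samples are large (n₁ = 30 ≥ 30, n₂ = 30 ≥ 30), so a z-interval for the difference of means applies.

Point estimate: x̄₁ - x̄₂ = 53 - 49 = 4

Standard error: SE = √(s₁²/n₁ + s₂²/n₂)
= √(10²/30 + 12²/30)
= √(3.333333 + 4.800000)
= 2.851900

For 90% confidence, z* = 1.645 (from standard normal table)
Margin of error: E = z* × SE = 1.645 × 2.851900 = 4.6914

Z-interval: (x̄₁ - x̄₂) ± E = 4 ± 4.6914 = (-0.6914, 8.6914)

Rounded to 2 decimal places:

(-0.69, 8.69)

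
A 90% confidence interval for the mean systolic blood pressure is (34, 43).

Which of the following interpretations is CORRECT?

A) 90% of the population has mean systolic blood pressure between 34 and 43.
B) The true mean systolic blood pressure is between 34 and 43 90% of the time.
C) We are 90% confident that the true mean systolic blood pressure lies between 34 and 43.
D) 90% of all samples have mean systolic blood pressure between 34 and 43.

A confidence interval represents our confidence in the procedure, not a probability statement about the parameter.

Key concept: If we repeated this sampling process many times and computed a 90% CI each time, about 90% of those intervals would contain the true population parameter.

For this specific interval (34, 43):
- Midpoint (point estimate): 38.5
- Margin of error: 4.5

The correct interpretation is the one stating confidence that the true parameter lies in the interval — option C.

C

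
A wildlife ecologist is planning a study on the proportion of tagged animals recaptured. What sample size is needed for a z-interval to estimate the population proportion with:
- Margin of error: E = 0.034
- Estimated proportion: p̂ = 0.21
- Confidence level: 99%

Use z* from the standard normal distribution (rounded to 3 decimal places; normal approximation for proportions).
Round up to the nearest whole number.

Using z* for proportion z-interval (normal approximation).

For 99% confidence, z* = 2.576 (from standard normal table)

Sample size formula for proportion z-interval: n = z*²p̂(1-p̂)/E²

n = 2.576² × 0.21 × 0.79 / 0.034²
  = 6.635776 × 0.1659 / 0.001156
  = 952.3142

Round up to the nearest whole number: n = 953

953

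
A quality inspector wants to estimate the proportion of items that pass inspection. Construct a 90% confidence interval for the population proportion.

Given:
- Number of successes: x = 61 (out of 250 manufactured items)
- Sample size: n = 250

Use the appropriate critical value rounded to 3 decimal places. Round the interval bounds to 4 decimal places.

Sample proportion: p̂ = 61/250 = 0.244000

Check conditions for normal approximation:
  np̂ = 61 ≥ 10 ✓
  n(1-p̂) = 189 ≥ 10 ✓

The sample is large enough, so use a z-interval (normal approximation) for the proportion.

For 90% confidence, z* = 1.645 (from standard normal table)

Standard error: SE = √(p̂(1-p̂)/n) = √(0.244000×0.756000/250) = 0.02716350

Margin of error: E = z* × SE = 1.645 × 0.02716350 = 0.044684

Z-interval: p̂ ± E = 0.244000 ± 0.044684 = (0.199316, 0.288684)

Rounded to 4 decimal places:

(0.1993, 0.2887)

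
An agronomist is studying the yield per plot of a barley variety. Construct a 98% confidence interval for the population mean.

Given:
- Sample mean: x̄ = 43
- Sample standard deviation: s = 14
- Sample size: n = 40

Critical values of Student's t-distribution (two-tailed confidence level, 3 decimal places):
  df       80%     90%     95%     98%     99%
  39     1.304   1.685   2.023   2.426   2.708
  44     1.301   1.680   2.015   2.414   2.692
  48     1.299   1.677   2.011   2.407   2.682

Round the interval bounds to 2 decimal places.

The population standard deviation σ is unknown (only the sample standard deviation s is given), so use a t-interval with df = n - 1 = 40 - 1 = 39.

For 98% confidence with df = 39, t* = 2.426 (from t-table)

Standard error: SE = s/√n = 14/√40 = 2.213594

Margin of error: E = t* × SE = 2.426 × 2.213594 = 5.3702

T-interval: x̄ ± E = 43 ± 5.3702 = (37.6298, 48.3702)

Rounded to 2 decimal places:

(37.63, 48.37)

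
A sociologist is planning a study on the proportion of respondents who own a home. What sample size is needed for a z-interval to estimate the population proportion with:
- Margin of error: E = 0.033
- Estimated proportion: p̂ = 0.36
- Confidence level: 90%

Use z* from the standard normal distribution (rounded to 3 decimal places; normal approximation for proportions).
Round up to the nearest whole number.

Using z* for proportion z-interval (normal approximation).

For 90% confidence, z* = 1.645 (from standard normal table)

Sample size formula for proportion z-interval: n = z*²p̂(1-p̂)/E²

n = 1.645² × 0.36 × 0.64 / 0.033²
  = 2.706025 × 0.2304 / 0.001089
  = 572.5144

Round up to the nearest whole number: n = 573

573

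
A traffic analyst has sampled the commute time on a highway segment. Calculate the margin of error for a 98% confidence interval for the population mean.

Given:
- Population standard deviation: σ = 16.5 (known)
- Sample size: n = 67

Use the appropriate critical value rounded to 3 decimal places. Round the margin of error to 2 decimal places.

The population standard deviation σ is known, so use the z-interval margin of error formula.

For 98% confidence, z* = 2.326 (from standard normal table)

Margin of error formula for z-interval: E = z* × σ/√n

E = 2.326 × 16.5/√67
  = 2.326 × 2.015796
  = 4.6887

Rounded to 2 decimal places:

4.69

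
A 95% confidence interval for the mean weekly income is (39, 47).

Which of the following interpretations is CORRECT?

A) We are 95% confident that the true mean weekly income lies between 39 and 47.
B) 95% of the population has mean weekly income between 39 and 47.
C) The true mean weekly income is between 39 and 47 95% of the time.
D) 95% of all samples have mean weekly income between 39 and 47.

A confidence interval represents our confidence in the procedure, not a probability statement about the parameter.

Key concept: If we repeated this sampling process many times and computed a 95% CI each time, about 95% of those intervals would contain the true population parameter.

For this specific interval (39, 47):
- Midpoint (point estimate): 43
- Margin of error: 4

The correct interpretation is the one stating confidence that the true parameter lies in the interval — option A.

A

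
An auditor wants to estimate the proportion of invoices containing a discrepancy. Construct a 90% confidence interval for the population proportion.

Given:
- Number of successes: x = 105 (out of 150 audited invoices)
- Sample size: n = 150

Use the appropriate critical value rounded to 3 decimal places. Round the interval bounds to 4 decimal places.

Sample proportion: p̂ = 105/150 = 0.7000000

Check conditions for normal approximation:
  np̂ = 105 ≥ 10 ✓
  n(1-p̂) = 45 ≥ 10 ✓

The sample is large enough, so use a z-interval (normal approximation) for the proportion.

For 90% confidence, z* = 1.645 (from standard normal table)

Standard error: SE = √(p̂(1-p̂)/n) = √(0.7000000×0.3000000/150) = 0.037416574

Margin of error: E = z* × SE = 1.645 × 0.037416574 = 0.0615503

Z-interval: p̂ ± E = 0.7000000 ± 0.0615503 = (0.6384497, 0.7615503)

Rounded to 4 decimal places:

(0.6384, 0.7616)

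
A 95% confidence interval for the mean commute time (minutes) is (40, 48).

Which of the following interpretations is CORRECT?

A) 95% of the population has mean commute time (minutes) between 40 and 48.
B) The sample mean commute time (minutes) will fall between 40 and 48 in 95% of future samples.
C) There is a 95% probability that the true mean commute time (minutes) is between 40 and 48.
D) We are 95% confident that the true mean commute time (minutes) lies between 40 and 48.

A confidence interval represents our confidence in the procedure, not a probability statement about the parameter.

Key concept: If we repeated this sampling process many times and computed a 95% CI each time, about 95% of those intervals would contain the true population parameter.

For this specific interval (40, 48):
- Midpoint (point estimate): 44
- Margin of error: 4

The correct interpretation is the one stating confidence that the true parameter lies in the interval — option D.

D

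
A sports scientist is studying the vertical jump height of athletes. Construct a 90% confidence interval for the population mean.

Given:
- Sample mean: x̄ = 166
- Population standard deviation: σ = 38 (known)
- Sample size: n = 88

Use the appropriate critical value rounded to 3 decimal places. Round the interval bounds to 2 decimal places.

The population standard deviation σ is known, so use a z-interval (standard normal critical value).

For 90% confidence, z* = 1.645 (from standard normal table)

Standard error: SE = σ/√n = 38/√88 = 4.050814

Margin of error: E = z* × SE = 1.645 × 4.050814 = 6.6636

Z-interval: x̄ ± E = 166 ± 6.6636 = (159.3364, 172.6636)

Rounded to 2 decimal places:

(159.34, 172.66)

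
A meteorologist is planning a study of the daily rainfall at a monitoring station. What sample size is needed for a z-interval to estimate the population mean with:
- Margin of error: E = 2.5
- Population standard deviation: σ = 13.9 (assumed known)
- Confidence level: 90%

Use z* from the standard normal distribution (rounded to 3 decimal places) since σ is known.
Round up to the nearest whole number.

Using z* since population σ is known (z-interval formula).

For 90% confidence, z* = 1.645 (from standard normal table)

Sample size formula for z-interval: n = (z*σ/E)²

n = (1.645 × 13.9 / 2.5)²
  = (9.146200)²
  = 83.6530

Round up to the nearest whole number: n = 84

84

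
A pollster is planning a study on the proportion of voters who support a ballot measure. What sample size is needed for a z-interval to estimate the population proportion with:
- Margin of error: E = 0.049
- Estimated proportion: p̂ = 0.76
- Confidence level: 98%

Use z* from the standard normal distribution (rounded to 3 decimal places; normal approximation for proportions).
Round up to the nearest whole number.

Using z* for proportion z-interval (normal approximation).

For 98% confidence, z* = 2.326 (from standard normal table)

Sample size formula for proportion z-interval: n = z*²p̂(1-p̂)/E²

n = 2.326² × 0.76 × 0.24 / 0.049²
  = 5.410276 × 0.1824 / 0.002401
  = 411.0097

Round up to the nearest whole number: n = 412

412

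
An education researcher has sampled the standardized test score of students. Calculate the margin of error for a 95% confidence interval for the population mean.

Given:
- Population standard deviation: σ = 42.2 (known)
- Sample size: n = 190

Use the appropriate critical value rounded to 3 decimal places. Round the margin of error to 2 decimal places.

The population standard deviation σ is known, so use the z-interval margin of error formula.

For 95% confidence, z* = 1.96 (from standard normal table)

Margin of error formula for z-interval: E = z* × σ/√n

E = 1.96 × 42.2/√190
  = 1.96 × 3.061510
  = 6.0006

Rounded to 2 decimal places:

6.00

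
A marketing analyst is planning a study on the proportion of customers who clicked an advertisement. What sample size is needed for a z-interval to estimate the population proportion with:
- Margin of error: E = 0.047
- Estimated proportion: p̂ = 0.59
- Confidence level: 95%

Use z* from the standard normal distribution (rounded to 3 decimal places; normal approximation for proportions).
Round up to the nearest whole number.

Using z* for proportion z-interval (normal approximation).

For 95% confidence, z* = 1.96 (from standard normal table)

Sample size formula for proportion z-interval: n = z*²p̂(1-p̂)/E²

n = 1.96² × 0.59 × 0.41 / 0.047²
  = 3.8416 × 0.2419 / 0.002209
  = 420.6804

Round up to the nearest whole number: n = 421

421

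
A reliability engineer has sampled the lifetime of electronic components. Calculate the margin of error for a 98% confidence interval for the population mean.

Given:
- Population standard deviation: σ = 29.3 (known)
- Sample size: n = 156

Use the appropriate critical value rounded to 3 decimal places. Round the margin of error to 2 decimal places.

The population standard deviation σ is known, so use the z-interval margin of error formula.

For 98% confidence, z* = 2.326 (from standard normal table)

Margin of error formula for z-interval: E = z* × σ/√n

E = 2.326 × 29.3/√156
  = 2.326 × 2.345877
  = 5.4565

Rounded to 2 decimal places:

5.46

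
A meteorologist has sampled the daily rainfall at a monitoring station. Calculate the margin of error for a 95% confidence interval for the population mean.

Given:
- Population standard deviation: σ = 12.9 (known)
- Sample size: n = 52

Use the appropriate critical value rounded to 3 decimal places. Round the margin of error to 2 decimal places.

The population standard deviation σ is known, so use the z-interval margin of error formula.

For 95% confidence, z* = 1.96 (from standard normal table)

Margin of error formula for z-interval: E = z* × σ/√n

E = 1.96 × 12.9/√52
  = 1.96 × 1.788908
  = 3.5063

Rounded to 2 decimal places:

3.51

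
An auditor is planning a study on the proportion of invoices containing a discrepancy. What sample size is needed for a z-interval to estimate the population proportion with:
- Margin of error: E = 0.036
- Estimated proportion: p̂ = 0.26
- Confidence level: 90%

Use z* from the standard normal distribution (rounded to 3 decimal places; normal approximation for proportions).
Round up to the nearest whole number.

Using z* for proportion z-interval (normal approximation).

For 90% confidence, z* = 1.645 (from standard normal table)

Sample size formula for proportion z-interval: n = z*²p̂(1-p̂)/E²

n = 1.645² × 0.26 × 0.74 / 0.036²
  = 2.706025 × 0.1924 / 0.001296
  = 401.7278

Round up to the nearest whole number: n = 402

402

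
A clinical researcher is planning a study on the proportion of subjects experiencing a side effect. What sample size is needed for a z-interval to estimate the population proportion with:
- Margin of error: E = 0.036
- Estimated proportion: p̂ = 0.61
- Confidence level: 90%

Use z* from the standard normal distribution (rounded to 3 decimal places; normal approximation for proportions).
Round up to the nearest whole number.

Using z* for proportion z-interval (normal approximation).

For 90% confidence, z* = 1.645 (from standard normal table)

Sample size formula for proportion z-interval: n = z*²p̂(1-p̂)/E²

n = 1.645² × 0.61 × 0.39 / 0.036²
  = 2.706025 × 0.2379 / 0.001296
  = 496.7310

Round up to the nearest whole number: n = 497

497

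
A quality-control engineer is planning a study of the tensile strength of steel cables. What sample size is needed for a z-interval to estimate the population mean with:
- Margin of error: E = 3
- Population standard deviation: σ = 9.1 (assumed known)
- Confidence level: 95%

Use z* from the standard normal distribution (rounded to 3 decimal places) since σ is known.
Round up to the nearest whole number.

Using z* since population σ is known (z-interval formula).

For 95% confidence, z* = 1.96 (from standard normal table)

Sample size formula for z-interval: n = (z*σ/E)²

n = (1.96 × 9.1 / 3)²
  = (5.945333)²
  = 35.3470

Round up to the nearest whole number: n = 36

36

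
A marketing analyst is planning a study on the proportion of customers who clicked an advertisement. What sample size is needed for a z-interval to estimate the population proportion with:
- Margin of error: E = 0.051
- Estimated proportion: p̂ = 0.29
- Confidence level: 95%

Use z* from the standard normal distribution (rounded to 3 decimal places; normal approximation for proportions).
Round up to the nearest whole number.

Using z* for proportion z-interval (normal approximation).

For 95% confidence, z* = 1.96 (from standard normal table)

Sample size formula for proportion z-interval: n = z*²p̂(1-p̂)/E²

n = 1.96² × 0.29 × 0.71 / 0.051²
  = 3.8416 × 0.2059 / 0.002601
  = 304.1082

Round up to the nearest whole number: n = 305

305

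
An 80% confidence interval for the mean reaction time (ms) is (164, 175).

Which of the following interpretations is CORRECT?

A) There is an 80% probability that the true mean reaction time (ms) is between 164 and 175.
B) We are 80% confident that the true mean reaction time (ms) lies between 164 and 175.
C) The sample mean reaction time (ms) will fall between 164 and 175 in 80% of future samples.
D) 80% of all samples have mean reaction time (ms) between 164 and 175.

A confidence interval represents our confidence in the procedure, not a probability statement about the parameter.

Key concept: If we repeated this sampling process many times and computed an 80% CI each time, about 80% of those intervals would contain the true population parameter.

For this specific interval (164, 175):
- Midpoint (point estimate): 169.5
- Margin of error: 5.5

The correct interpretation is the one stating confidence that the true parameter lies in the interval — option B.

B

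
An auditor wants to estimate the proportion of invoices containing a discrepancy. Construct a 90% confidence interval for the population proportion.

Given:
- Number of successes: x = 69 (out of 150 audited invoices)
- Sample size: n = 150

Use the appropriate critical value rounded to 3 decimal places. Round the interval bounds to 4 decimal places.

Sample proportion: p̂ = 69/150 = 0.460000

Check conditions for normal approximation:
  np̂ = 69 ≥ 10 ✓
  n(1-p̂) = 81 ≥ 10 ✓

The sample is large enough, so use a z-interval (normal approximation) for the proportion.

For 90% confidence, z* = 1.645 (from standard normal table)

Standard error: SE = √(p̂(1-p̂)/n) = √(0.460000×0.540000/150) = 0.04069398

Margin of error: E = z* × SE = 1.645 × 0.04069398 = 0.066942

Z-interval: p̂ ± E = 0.460000 ± 0.066942 = (0.393058, 0.526942)

Rounded to 4 decimal places:

(0.3931, 0.5269)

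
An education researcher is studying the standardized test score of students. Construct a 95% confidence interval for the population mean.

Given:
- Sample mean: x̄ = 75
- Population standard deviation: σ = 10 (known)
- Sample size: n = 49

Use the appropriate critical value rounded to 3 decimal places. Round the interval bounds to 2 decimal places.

The population standard deviation σ is known, so use a z-interval (standard normal critical value).

For 95% confidence, z* = 1.96 (from standard normal table)

Standard error: SE = σ/√n = 10/√49 = 1.428571

Margin of error: E = z* × SE = 1.96 × 1.428571 = 2.8000

Z-interval: x̄ ± E = 75 ± 2.8000 = (72.2000, 77.8000)

Rounded to 2 decimal places:

(72.20, 77.80)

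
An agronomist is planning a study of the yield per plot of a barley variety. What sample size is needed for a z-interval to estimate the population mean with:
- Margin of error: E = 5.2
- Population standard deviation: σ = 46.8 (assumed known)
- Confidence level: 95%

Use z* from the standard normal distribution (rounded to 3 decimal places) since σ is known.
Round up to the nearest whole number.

Using z* since population σ is known (z-interval formula).

For 95% confidence, z* = 1.96 (from standard normal table)

Sample size formula for z-interval: n = (z*σ/E)²

n = (1.96 × 46.8 / 5.2)²
  = (17.640000)²
  = 311.1696

Round up to the nearest whole number: n = 312

312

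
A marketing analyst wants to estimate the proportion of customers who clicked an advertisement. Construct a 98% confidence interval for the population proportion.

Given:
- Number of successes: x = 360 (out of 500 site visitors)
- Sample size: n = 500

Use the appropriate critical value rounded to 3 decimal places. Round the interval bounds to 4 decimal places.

Sample proportion: p̂ = 360/500 = 0.720000

Check conditions for normal approximation:
  np̂ = 360 ≥ 10 ✓
  n(1-p̂) = 140 ≥ 10 ✓

The sample is large enough, so use a z-interval (normal approximation) for the proportion.

For 98% confidence, z* = 2.326 (from standard normal table)

Standard error: SE = √(p̂(1-p̂)/n) = √(0.720000×0.280000/500) = 0.02007984

Margin of error: E = z* × SE = 2.326 × 0.02007984 = 0.046706

Z-interval: p̂ ± E = 0.720000 ± 0.046706 = (0.673294, 0.766706)

Rounded to 4 decimal places:

(0.6733, 0.7667)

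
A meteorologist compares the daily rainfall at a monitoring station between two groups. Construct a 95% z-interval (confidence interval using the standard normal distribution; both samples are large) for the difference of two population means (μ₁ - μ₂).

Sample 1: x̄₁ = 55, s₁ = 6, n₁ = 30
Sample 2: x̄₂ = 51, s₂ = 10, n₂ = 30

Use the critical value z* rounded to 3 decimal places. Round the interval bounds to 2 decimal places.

Both samples are large (n₁ = 30 ≥ 30, n₂ = 30 ≥ 30), so a z-interval for the difference of means applies.

Point estimate: x̄₁ - x̄₂ = 55 - 51 = 4

Standard error: SE = √(s₁²/n₁ + s₂²/n₂)
= √(6²/30 + 10²/30)
= √(1.200000 + 3.333333)
= 2.129163

For 95% confidence, z* = 1.96 (from standard normal table)
Margin of error: E = z* × SE = 1.96 × 2.129163 = 4.1732

Z-interval: (x̄₁ - x̄₂) ± E = 4 ± 4.1732 = (-0.1732, 8.1732)

Rounded to 2 decimal places:

(-0.17, 8.17)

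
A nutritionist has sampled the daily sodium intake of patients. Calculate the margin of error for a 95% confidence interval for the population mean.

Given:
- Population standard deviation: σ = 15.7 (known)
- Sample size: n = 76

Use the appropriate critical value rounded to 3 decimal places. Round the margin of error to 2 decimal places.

The population standard deviation σ is known, so use the z-interval margin of error formula.

For 95% confidence, z* = 1.96 (from standard normal table)

Margin of error formula for z-interval: E = z* × σ/√n

E = 1.96 × 15.7/√76
  = 1.96 × 1.800914
  = 3.5298

Rounded to 2 decimal places:

3.53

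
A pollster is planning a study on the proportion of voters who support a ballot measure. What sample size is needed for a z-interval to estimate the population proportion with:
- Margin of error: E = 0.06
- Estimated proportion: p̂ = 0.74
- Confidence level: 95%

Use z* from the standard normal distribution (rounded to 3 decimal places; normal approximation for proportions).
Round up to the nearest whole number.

Using z* for proportion z-interval (normal approximation).

For 95% confidence, z* = 1.96 (from standard normal table)

Sample size formula for proportion z-interval: n = z*²p̂(1-p̂)/E²

n = 1.96² × 0.74 × 0.26 / 0.06²
  = 3.8416 × 0.1924 / 0.0036
  = 205.3122

Round up to the nearest whole number: n = 206

206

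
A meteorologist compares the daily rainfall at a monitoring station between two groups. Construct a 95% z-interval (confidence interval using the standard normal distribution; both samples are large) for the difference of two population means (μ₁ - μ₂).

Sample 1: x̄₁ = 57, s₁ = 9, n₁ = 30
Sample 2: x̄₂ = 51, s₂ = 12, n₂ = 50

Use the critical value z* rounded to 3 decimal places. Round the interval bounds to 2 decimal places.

Both samples are large (n₁ = 30 ≥ 30, n₂ = 50 ≥ 30), so a z-interval for the difference of means applies.

Point estimate: x̄₁ - x̄₂ = 57 - 51 = 6

Standard error: SE = √(s₁²/n₁ + s₂²/n₂)
= √(9²/30 + 12²/50)
= √(2.700000 + 2.880000)
= 2.362202

For 95% confidence, z* = 1.96 (from standard normal table)
Margin of error: E = z* × SE = 1.96 × 2.362202 = 4.6299

Z-interval: (x̄₁ - x̄₂) ± E = 6 ± 4.6299 = (1.3701, 10.6299)

Rounded to 2 decimal places:

(1.37, 10.63)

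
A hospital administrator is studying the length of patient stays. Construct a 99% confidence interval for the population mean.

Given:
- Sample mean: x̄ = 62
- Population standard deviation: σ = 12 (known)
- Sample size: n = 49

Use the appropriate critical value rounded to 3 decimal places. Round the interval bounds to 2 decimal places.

The population standard deviation σ is known, so use a z-interval (standard normal critical value).

For 99% confidence, z* = 2.576 (from standard normal table)

Standard error: SE = σ/√n = 12/√49 = 1.714286

Margin of error: E = z* × SE = 2.576 × 1.714286 = 4.4160

Z-interval: x̄ ± E = 62 ± 4.4160 = (57.5840, 66.4160)

Rounded to 2 decimal places:

(57.58, 66.42)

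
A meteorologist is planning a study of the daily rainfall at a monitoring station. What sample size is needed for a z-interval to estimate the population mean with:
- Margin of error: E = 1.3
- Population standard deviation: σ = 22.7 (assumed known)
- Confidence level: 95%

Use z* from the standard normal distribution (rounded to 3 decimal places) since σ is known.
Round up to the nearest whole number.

Using z* since population σ is known (z-interval formula).

For 95% confidence, z* = 1.96 (from standard normal table)

Sample size formula for z-interval: n = (z*σ/E)²

n = (1.96 × 22.7 / 1.3)²
  = (34.224615)²
  = 1171.3243

Round up to the nearest whole number: n = 1172

1172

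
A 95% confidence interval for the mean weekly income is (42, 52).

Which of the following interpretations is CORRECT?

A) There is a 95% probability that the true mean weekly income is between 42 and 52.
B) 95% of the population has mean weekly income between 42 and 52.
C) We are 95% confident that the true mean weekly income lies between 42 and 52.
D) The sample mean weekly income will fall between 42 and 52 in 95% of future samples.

A confidence interval represents our confidence in the procedure, not a probability statement about the parameter.

Key concept: If we repeated this sampling process many times and computed a 95% CI each time, about 95% of those intervals would contain the true population parameter.

For this specific interval (42, 52):
- Midpoint (point estimate): 47
- Margin of error: 5

The correct interpretation is the one stating confidence that the true parameter lies in the interval — option C.

C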